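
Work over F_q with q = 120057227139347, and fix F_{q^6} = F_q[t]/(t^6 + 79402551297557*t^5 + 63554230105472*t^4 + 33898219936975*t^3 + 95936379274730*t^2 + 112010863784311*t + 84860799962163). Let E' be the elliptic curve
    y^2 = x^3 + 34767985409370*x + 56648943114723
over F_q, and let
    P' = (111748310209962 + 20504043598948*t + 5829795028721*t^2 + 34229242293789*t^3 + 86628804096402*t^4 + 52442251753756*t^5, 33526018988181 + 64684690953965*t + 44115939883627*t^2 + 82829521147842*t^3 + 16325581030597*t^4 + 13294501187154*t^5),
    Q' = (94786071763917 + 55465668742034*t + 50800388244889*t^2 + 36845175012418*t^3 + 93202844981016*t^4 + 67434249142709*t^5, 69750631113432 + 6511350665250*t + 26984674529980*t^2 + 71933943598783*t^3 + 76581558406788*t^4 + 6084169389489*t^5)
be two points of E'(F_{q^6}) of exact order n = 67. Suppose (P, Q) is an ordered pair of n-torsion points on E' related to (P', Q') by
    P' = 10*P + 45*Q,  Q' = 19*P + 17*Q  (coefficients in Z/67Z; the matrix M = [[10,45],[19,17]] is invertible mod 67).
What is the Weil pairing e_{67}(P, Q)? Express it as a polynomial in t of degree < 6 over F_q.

Since e_{67}(P,P)=e_{67}(Q,Q)=1 and e_{67}(Q,P)=e_{67}(P,Q)^{-1}, expanding e_{67}(10*P + 45*Q,19*P + 17*Q) leaves e(P,Q)^det(M).
det M = 10*17 - 45*19 = -685 = 52 (mod 67); 52^{-1} = 58 (mod 67).
Run Miller on y^2=x^3+34767985409370*x+56648943114723 over F_{120057227139347}: ladder 1000011 (7 bits); e = f_P(D_Q)/f_Q(D_P).
f_P(D_Q)/f_Q(D_P) = 105511958698333 + 106928943130196*t + 57930412024951*t^2 + 5268624975379*t^3 + 70432838373467*t^4 + 79843384915075*t^5.
(105511958698333 + 106928943130196*t + 57930412024951*t^2 + 5268624975379*t^3 + 70432838373467*t^4 + 79843384915075*t^5)^{58} mod (120057227139347,f) = 80881916444478 + 82886552265677*t + 18588038635885*t^2 + 28837913958261*t^3 + 72858261565291*t^4 + 1462780074206*t^5.

80881916444478 + 82886552265677*t + 18588038635885*t^2 + 28837913958261*t^3 + 72858261565291*t^4 + 1462780074206*t^5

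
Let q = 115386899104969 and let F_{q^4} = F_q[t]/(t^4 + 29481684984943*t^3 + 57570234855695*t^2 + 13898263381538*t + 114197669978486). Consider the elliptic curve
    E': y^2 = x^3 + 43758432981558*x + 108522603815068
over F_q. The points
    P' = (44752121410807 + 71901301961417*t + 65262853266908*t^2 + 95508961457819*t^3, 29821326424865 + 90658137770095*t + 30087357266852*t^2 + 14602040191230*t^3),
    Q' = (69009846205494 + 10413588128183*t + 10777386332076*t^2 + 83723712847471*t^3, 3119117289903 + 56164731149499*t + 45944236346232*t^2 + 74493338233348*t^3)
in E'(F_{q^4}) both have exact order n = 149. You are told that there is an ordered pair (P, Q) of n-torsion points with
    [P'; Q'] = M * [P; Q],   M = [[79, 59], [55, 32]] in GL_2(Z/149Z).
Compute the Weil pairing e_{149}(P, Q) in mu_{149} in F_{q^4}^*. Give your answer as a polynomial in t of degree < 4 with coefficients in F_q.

Since e_{149}(P,P)=e_{149}(Q,Q)=1 and e_{149}(Q,P)=e_{149}(P,Q)^{-1}, expanding e_{149}(79*P + 59*Q,55*P + 32*Q) leaves e(P,Q)^det(M).
Inverting 28 mod 149: 16. Thus e_{149}(P,Q) = e(P',Q')^{16}.
8-bit Miller (10010101) on E'/F_{115386899104969} with a'=43758432981558, b'=108522603815068: accumulate tangent/chord ratios at Q'+S and P'+S'.
The quotient is 42780840055311 + 47857868362427*t + 86604196941060*t^2 + 33272237329036*t^3.
e_{149}(P,Q) = (42780840055311 + 47857868362427*t + 86604196941060*t^2 + 33272237329036*t^3)^{16} = 3232806449947 + 98729813921366*t + 13293764500874*t^2 + 8590795531184*t^3.

3232806449947 + 98729813921366*t + 13293764500874*t^2 + 8590795531184*t^3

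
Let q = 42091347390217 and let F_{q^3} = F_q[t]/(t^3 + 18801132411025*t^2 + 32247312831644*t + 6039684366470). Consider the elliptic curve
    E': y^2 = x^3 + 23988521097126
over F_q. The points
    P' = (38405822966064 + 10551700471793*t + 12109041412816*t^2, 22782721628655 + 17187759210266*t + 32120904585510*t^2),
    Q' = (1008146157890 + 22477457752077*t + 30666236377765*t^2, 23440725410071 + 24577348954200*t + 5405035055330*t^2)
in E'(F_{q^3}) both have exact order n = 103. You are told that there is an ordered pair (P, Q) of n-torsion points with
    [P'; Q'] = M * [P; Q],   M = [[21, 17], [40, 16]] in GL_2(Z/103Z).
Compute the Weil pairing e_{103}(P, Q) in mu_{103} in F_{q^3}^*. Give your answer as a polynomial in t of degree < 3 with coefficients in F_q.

e_{103}(aP+bQ,cP+dQ) = e_{103}(P,Q)^(ad-bc); with (a,b,c,d)=(21,17,40,16) this gives the det-103 law.
det(M) mod 103 = 68; its inverse in (Z/103)^* is 50 (check: 68*50 mod 103 = 1).
Double-and-add over 1100111: 7-1 doublings, 5-1 additions; each step l_{T,T}/v_{2T} or l_{T,P'}/v at Q'+S for random S.
So e_{103}(P',Q') = 25523088262033 + 31618660579580*t + 35439903032241*t^2.
Finally e_{103}(P,Q) = 25163346673923 + 28623164635302*t + 34115799836895*t^2.

25163346673923 + 28623164635302*t + 34115799836895*t^2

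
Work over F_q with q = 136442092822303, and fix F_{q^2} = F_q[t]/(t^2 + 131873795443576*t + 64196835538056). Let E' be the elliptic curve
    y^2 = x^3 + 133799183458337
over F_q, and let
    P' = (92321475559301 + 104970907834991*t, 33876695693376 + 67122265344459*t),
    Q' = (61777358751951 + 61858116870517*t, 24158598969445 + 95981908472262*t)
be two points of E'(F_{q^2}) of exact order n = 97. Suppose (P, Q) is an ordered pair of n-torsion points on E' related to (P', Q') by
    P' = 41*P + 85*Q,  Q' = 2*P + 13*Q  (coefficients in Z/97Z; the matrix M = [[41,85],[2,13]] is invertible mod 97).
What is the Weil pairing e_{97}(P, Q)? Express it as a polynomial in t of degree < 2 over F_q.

Under M = [[41,85],[2,13]] in GL_2(Z/97), e_{97}(P',Q') = e_{97}(P,Q)^(41*13-85*2 mod 97).
Hence e(P,Q) = e(P',Q')^{31} where 31 = 72^{-1} mod 97.
n = 97 = (1100001)_2 (7 bits, wt 3); accumulate f_{97,P'}(Q'+S)/f_{97,P'}(S) along the 6-step ladder.
Result: e(P',Q') = 16868504221577 + 40196565861102*t.
Hence e(P,Q) = 88195571803550 + 84128689693421*t in F_{136442092822303^2}^*.

88195571803550 + 84128689693421*t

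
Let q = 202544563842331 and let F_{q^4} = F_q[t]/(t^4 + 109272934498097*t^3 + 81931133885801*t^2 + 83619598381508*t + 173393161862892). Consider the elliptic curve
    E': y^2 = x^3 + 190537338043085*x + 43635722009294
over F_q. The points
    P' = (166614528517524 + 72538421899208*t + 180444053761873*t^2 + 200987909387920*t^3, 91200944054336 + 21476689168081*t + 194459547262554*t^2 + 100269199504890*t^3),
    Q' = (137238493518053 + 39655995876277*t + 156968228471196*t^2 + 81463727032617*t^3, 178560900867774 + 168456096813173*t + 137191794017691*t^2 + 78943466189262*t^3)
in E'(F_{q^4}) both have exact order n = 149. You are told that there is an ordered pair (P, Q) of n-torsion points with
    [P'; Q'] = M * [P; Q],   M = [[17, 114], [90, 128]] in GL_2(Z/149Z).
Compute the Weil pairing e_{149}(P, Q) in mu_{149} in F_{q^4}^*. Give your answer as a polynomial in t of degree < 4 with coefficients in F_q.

160282710497081 + 59499950996825*t + 154038722079619*t^2 + 57912574496864*t^3

Alternating bilinearity on E[149] (values in mu_{149} in F_{202544563842331^4}) gives e(P',Q') = e(P,Q)^det(M).
Inverting 111 mod 149: 98. Thus e_{149}(P,Q) = e(P',Q')^{98}.
Build f_{149,P'} and f_{149,Q'} via the 8-bit ladder of 149=10010101_2; evaluate at shifted divisors; quotient in F_{202544563842331^4}.
The quotient is 127560724039534 + 54562138018991*t + 76541484989940*t^2 + 24747291527345*t^3.
Finally e_{149}(P,Q) = 160282710497081 + 59499950996825*t + 154038722079619*t^2 + 57912574496864*t^3.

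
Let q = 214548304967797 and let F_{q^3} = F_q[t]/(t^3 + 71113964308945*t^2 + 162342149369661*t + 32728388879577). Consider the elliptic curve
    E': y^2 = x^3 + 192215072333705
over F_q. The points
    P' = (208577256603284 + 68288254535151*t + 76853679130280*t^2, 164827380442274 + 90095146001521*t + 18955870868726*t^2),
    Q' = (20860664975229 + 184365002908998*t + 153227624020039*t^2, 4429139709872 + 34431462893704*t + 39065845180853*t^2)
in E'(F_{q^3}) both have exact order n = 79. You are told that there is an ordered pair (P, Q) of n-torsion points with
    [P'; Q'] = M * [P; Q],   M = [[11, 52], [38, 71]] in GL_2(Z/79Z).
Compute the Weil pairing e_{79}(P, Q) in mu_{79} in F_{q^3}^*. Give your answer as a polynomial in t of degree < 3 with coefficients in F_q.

111894991146735 + 66750753849222*t + 12011118297873*t^2

Since e_{79}(P,P)=e_{79}(Q,Q)=1 and e_{79}(Q,P)=e_{79}(P,Q)^{-1}, expanding e_{79}(11*P + 52*Q,38*P + 71*Q) leaves e(P,Q)^det(M).
Hence e(P,Q) = e(P',Q')^{71} where 71 = 69^{-1} mod 79.
Miller loop for e_{79} over F_{214548304967797^3}: bits of 79 = 1001111; 6 double steps + 4 add steps, l/v at each.
The quotient is 130864714557750 + 156042995158225*t + 32777504523333*t^2.
Finally e_{79}(P,Q) = 111894991146735 + 66750753849222*t + 12011118297873*t^2.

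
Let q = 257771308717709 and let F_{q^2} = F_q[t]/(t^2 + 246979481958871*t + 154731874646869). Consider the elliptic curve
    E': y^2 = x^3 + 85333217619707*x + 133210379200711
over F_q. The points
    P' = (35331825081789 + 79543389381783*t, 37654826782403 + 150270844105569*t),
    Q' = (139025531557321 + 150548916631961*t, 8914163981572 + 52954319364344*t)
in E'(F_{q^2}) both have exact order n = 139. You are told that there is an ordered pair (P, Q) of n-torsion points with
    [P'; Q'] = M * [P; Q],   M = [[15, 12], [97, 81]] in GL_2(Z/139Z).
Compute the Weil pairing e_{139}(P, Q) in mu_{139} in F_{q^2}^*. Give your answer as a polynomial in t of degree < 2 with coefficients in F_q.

Alternating bilinearity on E[139] (values in mu_{139} in F_{257771308717709^2}) gives e(P',Q') = e(P,Q)^det(M).
Inverting 51 mod 139: 30. Thus e_{139}(P,Q) = e(P',Q')^{30}.
Miller loop for e_{139} over F_{257771308717709^2}: bits of 139 = 10001011; 7 double steps + 3 add steps, l/v at each.
e_{139}(P',Q') = 217868859950198 + 240288120758599*t.
Finally e_{139}(P,Q) = 172149982075600 + 35709425950556*t.

172149982075600 + 35709425950556*t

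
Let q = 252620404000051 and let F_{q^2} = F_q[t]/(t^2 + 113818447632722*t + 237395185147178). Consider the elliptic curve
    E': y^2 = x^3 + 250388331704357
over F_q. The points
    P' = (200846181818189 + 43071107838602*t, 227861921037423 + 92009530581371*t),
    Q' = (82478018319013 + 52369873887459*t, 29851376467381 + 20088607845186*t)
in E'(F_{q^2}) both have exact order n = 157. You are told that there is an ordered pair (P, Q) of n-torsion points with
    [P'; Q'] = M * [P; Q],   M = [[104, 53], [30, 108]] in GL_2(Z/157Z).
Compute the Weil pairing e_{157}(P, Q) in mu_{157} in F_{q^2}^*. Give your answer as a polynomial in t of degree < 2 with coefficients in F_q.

242465454235679 + 76054644495392*t

Under M = [[104,53],[30,108]] in GL_2(Z/157), e_{157}(P',Q') = e_{157}(P,Q)^(104*108-53*30 mod 157).
Inverting 65 mod 157: 29. Thus e_{157}(P,Q) = e(P',Q')^{29}.
n = 157 = (10011101)_2 (8 bits, wt 5); accumulate f_{157,P'}(Q'+S)/f_{157,P'}(S) along the 7-step ladder.
Result: e(P',Q') = 139239782311399 + 209697774747147*t.
Thus e_{157}(P,Q) = 242465454235679 + 76054644495392*t.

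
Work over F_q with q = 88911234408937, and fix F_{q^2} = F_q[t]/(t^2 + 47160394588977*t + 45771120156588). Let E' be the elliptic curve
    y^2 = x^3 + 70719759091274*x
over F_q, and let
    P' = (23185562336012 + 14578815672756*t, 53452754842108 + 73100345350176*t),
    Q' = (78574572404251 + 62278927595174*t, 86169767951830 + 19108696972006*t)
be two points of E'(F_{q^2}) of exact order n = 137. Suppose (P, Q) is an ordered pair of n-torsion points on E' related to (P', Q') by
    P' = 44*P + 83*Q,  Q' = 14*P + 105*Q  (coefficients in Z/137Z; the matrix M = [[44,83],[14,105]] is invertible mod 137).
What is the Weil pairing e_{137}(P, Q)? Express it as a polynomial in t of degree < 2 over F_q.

1611198394914 + 9234508852365*t

e_{137} is bilinear + alternating on E[137], so e_{137}(44*P + 83*Q, 14*P + 105*Q) = e_{137}(P,Q)^(44*105-83*14).
So e_{137}(P,Q) = e_{137}(P',Q')^{54}, since 33*54 = 1 mod 137.
Build f_{137,P'} and f_{137,Q'} via the 8-bit ladder of 137=10001001_2; evaluate at shifted divisors; quotient in F_{88911234408937^2}.
f_P(D_Q)/f_Q(D_P) = 64987593885615 + 63937935009021*t.
(64987593885615 + 63937935009021*t)^{54} mod (88911234408937,f) = 1611198394914 + 9234508852365*t.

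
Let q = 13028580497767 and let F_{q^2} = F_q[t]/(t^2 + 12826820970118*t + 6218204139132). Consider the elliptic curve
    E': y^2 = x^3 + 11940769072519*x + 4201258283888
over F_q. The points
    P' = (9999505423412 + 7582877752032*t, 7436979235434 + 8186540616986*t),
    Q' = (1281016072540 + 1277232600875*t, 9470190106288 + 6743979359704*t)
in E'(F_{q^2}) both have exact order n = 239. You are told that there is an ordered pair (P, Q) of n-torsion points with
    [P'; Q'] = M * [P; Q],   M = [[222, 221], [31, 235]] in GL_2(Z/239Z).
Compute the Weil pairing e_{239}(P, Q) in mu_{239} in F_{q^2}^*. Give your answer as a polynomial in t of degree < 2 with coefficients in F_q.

1712406981352 + 7458226732919*t

Alternating bilinearity on E[239] (values in mu_{239} in F_{13028580497767^2}) gives e(P',Q') = e(P,Q)^det(M).
222*235 - 221*31 = 45319; reduced mod 239: det = 148, inverse 21.
Build f_{239,P'} and f_{239,Q'} via the 8-bit ladder of 239=11101111_2; evaluate at shifted divisors; quotient in F_{13028580497767^2}.
f_P(D_Q)/f_Q(D_P) = 10357398416980 + 6107439777341*t.
(10357398416980 + 6107439777341*t)^{21} mod (13028580497767,f) = 1712406981352 + 7458226732919*t.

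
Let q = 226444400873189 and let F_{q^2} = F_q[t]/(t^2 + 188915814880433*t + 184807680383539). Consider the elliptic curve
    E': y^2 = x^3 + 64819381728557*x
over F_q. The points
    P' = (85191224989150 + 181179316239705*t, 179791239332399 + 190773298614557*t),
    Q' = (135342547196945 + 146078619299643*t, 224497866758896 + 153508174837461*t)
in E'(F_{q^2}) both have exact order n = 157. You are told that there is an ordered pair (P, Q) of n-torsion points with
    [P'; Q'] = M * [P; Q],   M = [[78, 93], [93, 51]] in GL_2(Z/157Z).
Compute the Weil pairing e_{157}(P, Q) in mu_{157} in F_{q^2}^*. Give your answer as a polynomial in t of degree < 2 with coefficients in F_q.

121490561248314 + 165411672025433*t

e_{157} is bilinear + alternating on E[157], so e_{157}(78*P + 93*Q, 93*P + 51*Q) = e_{157}(P,Q)^(78*51-93*93).
Inverting 39 mod 157: 153. Thus e_{157}(P,Q) = e(P',Q')^{153}.
Build f_{157,P'} and f_{157,Q'} via the 8-bit ladder of 157=10011101_2; evaluate at shifted divisors; quotient in F_{226444400873189^2}.
Result: e(P',Q') = 160012875251705 + 168661682629151*t.
Finally e_{157}(P,Q) = 121490561248314 + 165411672025433*t.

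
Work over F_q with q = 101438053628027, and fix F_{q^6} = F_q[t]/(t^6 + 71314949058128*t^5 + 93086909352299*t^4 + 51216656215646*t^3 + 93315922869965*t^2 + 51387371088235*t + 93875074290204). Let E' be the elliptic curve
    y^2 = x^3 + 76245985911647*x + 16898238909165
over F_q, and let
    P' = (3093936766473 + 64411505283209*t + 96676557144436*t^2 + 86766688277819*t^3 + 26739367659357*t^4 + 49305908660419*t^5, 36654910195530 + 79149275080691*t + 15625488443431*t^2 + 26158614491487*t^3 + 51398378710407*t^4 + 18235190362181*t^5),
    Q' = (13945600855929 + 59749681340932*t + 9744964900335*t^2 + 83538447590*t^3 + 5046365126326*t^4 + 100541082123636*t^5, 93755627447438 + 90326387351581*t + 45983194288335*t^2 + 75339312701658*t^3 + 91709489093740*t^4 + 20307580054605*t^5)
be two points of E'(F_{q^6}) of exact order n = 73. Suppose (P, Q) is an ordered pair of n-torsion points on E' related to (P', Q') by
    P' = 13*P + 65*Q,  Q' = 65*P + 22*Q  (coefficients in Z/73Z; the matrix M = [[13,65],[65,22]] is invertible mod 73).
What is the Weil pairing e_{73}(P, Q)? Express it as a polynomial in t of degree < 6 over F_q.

Alternating bilinearity on E[73] (values in mu_{73} in F_{101438053628027^6}) gives e(P',Q') = e(P,Q)^det(M).
det M = 13*22 - 65*65 = -3939 = 3 (mod 73); 3^{-1} = 49 (mod 73).
7-bit Miller (1001001) on E'/F_{101438053628027} with a'=76245985911647, b'=16898238909165: accumulate tangent/chord ratios at Q'+S and P'+S'.
Miller gives e_{73}(P',Q') = 6032026249705 + 61989807617825*t + 86171159508524*t^2 + 23935929323260*t^3 + 22409259235857*t^4 + 67071866441598*t^5 in F_{101438053628027^6}.
(6032026249705 + 61989807617825*t + 86171159508524*t^2 + 23935929323260*t^3 + 22409259235857*t^4 + 67071866441598*t^5)^{49} mod (101438053628027,f) = 47894256036189 + 97092956133935*t + 73528182053149*t^2 + 86795659387893*t^3 + 75025295731858*t^4 + 89575071862471*t^5.

47894256036189 + 97092956133935*t + 73528182053149*t^2 + 86795659387893*t^3 + 75025295731858*t^4 + 89575071862471*t^5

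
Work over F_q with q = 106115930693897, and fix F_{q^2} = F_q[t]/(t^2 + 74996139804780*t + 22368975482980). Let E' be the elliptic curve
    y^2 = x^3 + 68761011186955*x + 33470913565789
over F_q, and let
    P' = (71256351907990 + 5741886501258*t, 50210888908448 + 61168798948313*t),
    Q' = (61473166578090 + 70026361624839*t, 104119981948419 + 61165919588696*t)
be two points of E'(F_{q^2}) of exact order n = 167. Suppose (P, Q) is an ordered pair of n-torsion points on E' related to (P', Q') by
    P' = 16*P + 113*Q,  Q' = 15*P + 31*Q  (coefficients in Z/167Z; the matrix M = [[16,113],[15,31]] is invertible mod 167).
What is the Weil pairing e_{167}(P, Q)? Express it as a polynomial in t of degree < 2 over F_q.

53251639094538 + 65450802447056*t

e_{167}(aP+bQ,cP+dQ) = e_{167}(P,Q)^(ad-bc); with (a,b,c,d)=(16,113,15,31) this gives the det-167 law.
Inverting 137 mod 167: 128. Thus e_{167}(P,Q) = e(P',Q')^{128}.
Build f_{167,P'} and f_{167,Q'} via the 8-bit ladder of 167=10100111_2; evaluate at shifted divisors; quotient in F_{106115930693897^2}.
The quotient is 5262458552556 + 83690740382017*t.
Thus e_{167}(P,Q) = 53251639094538 + 65450802447056*t.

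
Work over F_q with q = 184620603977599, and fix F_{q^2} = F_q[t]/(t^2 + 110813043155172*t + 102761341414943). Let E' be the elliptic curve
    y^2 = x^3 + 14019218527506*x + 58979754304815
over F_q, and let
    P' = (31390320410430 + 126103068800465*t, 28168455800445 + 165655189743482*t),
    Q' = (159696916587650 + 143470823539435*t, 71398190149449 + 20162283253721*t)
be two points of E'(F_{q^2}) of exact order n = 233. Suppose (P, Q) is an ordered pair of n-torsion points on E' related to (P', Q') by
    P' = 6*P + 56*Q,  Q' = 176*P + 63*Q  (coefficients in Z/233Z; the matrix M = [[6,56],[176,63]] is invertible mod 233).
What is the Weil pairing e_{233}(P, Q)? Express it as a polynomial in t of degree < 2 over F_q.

e_{233} is bilinear + alternating on E[233], so e_{233}(6*P + 56*Q, 176*P + 63*Q) = e_{233}(P,Q)^(6*63-56*176).
det(M) mod 233 = 75; its inverse in (Z/233)^* is 87 (check: 75*87 mod 233 = 1).
Double-and-add over 11101001: 8-1 doublings, 5-1 additions; each step l_{T,T}/v_{2T} or l_{T,P'}/v at Q'+S for random S.
The quotient is 104236819683350 + 113159976408403*t.
Thus e_{233}(P,Q) = 118028174892093 + 87275335056610*t.

118028174892093 + 87275335056610*t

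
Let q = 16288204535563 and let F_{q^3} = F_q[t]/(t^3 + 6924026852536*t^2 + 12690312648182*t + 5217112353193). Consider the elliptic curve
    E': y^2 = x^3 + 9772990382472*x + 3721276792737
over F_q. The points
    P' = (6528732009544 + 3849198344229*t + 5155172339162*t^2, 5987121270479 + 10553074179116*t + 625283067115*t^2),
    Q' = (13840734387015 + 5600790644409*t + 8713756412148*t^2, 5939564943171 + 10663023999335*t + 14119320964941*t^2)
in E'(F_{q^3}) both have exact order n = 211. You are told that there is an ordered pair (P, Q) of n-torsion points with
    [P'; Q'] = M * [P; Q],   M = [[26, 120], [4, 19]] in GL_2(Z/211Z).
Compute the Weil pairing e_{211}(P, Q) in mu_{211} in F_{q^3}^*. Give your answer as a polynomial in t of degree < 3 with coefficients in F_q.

6215727509813 + 8758293032615*t + 14910342231225*t^2

Alternating bilinearity on E[211] (values in mu_{211} in F_{16288204535563^3}) gives e(P',Q') = e(P,Q)^det(M).
So e_{211}(P,Q) = e_{211}(P',Q')^{196}, since 14*196 = 1 mod 211.
Build f_{211,P'} and f_{211,Q'} via the 8-bit ladder of 211=11010011_2; evaluate at shifted divisors; quotient in F_{16288204535563^3}.
e_{211}(P',Q') = 4524609936416 + 11613412100602*t + 7505682625747*t^2.
Hence e(P,Q) = 6215727509813 + 8758293032615*t + 14910342231225*t^2 in F_{16288204535563^3}^*.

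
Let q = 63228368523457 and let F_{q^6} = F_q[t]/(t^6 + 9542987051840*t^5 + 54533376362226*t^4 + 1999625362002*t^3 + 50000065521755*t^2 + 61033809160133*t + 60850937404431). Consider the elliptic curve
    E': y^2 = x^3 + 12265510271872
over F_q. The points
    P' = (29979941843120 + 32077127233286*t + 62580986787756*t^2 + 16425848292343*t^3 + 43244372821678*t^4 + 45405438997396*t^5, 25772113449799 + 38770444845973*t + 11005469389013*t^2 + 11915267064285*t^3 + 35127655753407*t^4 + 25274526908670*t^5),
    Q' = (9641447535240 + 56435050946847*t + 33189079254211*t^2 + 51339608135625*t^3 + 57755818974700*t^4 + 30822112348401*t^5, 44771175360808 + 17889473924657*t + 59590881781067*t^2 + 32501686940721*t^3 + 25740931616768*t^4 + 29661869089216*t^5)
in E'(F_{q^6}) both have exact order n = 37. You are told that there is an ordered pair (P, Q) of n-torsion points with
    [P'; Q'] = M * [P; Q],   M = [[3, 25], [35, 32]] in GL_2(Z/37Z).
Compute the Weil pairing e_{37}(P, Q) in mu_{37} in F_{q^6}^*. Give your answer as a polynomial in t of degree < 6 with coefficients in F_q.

8770679382180 + 51615886109316*t + 12467653597015*t^2 + 54080073845987*t^3 + 62938710237065*t^4 + 20606278389807*t^5

Alternating bilinearity on E[37] (values in mu_{37} in F_{63228368523457^6}) gives e(P',Q') = e(P,Q)^det(M).
Hence e(P,Q) = e(P',Q')^{18} where 18 = 35^{-1} mod 37.
Miller loop for e_{37} over F_{63228368523457^6}: bits of 37 = 100101; 5 double steps + 2 add steps, l/v at each.
Miller gives e_{37}(P',Q') = 51468589981862 + 32710282263916*t + 35754776216604*t^2 + 24053666995851*t^3 + 39657355456372*t^4 + 44567218735834*t^5 in F_{63228368523457^6}.
(51468589981862 + 32710282263916*t + 35754776216604*t^2 + 24053666995851*t^3 + 39657355456372*t^4 + 44567218735834*t^5)^{18} mod (63228368523457,f) = 8770679382180 + 51615886109316*t + 12467653597015*t^2 + 54080073845987*t^3 + 62938710237065*t^4 + 20606278389807*t^5.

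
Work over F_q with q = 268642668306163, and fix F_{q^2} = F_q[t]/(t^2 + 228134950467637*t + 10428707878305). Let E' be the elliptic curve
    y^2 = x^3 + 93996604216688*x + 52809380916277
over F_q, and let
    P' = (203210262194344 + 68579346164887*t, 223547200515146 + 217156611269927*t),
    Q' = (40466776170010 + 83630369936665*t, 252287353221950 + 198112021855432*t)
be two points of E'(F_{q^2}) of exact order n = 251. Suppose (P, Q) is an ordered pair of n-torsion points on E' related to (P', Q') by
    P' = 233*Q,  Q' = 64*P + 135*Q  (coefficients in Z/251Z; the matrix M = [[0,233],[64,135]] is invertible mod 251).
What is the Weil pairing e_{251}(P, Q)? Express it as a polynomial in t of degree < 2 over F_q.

81926580079822 + 121165273764375*t

Alternating bilinearity on E[251] (values in mu_{251} in F_{268642668306163^2}) gives e(P',Q') = e(P,Q)^det(M).
Inverting 148 mod 251: 212. Thus e_{251}(P,Q) = e(P',Q')^{212}.
n = 251 = (11111011)_2 (8 bits, wt 7); accumulate f_{251,P'}(Q'+S)/f_{251,P'}(S) along the 7-step ladder.
So e_{251}(P',Q') = 25870519197359 + 196631806946460*t.
Thus e_{251}(P,Q) = 81926580079822 + 121165273764375*t.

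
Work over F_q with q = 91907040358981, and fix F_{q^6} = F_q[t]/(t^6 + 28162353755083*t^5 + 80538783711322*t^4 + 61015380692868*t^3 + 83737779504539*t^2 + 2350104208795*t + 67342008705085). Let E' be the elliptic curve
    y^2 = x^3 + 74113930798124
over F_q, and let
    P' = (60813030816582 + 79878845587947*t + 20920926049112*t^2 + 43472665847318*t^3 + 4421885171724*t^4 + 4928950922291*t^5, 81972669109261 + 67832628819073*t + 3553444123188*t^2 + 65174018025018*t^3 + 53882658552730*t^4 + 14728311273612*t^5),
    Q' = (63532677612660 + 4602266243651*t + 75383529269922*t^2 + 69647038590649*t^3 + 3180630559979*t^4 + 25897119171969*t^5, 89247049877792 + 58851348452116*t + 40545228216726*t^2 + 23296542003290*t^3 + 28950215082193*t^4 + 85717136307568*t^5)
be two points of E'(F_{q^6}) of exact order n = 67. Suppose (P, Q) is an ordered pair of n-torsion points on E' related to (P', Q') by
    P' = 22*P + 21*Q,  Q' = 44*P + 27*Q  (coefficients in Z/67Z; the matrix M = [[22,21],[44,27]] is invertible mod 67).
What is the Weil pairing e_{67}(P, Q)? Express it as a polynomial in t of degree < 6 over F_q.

82132915063703 + 34319835712584*t + 58111494025827*t^2 + 12978559201363*t^3 + 54559720728003*t^4 + 24022564183242*t^5

Alternating bilinearity on E[67] (values in mu_{67} in F_{91907040358981^6}) gives e(P',Q') = e(P,Q)^det(M).
So e_{67}(P,Q) = e_{67}(P',Q')^{27}, since 5*27 = 1 mod 67.
7-bit Miller (1000011) on E'/F_{91907040358981} with a'=0, b'=74113930798124: accumulate tangent/chord ratios at Q'+S and P'+S'.
The quotient is 40767758323262 + 69189259135158*t + 9318250921030*t^2 + 21992427217091*t^3 + 53124177561034*t^4 + 14625155518568*t^5.
Raise to 27: e(P,Q) = 82132915063703 + 34319835712584*t + 58111494025827*t^2 + 12978559201363*t^3 + 54559720728003*t^4 + 24022564183242*t^5 in mu_{67}.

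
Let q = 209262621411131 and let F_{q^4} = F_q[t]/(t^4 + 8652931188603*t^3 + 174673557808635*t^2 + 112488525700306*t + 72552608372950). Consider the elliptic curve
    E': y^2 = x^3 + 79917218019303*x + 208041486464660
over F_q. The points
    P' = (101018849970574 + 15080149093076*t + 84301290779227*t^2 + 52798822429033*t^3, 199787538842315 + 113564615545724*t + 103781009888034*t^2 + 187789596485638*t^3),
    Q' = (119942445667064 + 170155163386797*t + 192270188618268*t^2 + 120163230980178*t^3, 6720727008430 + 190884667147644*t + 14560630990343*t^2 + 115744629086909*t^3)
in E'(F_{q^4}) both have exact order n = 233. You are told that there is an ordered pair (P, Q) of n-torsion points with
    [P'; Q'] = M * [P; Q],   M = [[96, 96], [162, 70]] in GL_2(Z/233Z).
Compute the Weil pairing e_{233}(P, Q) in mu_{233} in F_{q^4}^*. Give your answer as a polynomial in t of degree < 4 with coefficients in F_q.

18421783399885 + 35719521643289*t + 112770756210928*t^2 + 117909658408034*t^3

Under M = [[96,96],[162,70]] in GL_2(Z/233), e_{233}(P',Q') = e_{233}(P,Q)^(96*70-96*162 mod 233).
96*70 - 96*162 = -8832; reduced mod 233: det = 22, inverse 53.
Double-and-add over 11101001: 8-1 doublings, 5-1 additions; each step l_{T,T}/v_{2T} or l_{T,P'}/v at Q'+S for random S.
e_{233}(P',Q') = 58786212874608 + 95788883777977*t + 201967974293972*t^2 + 51988243159208*t^3.
Finally e_{233}(P,Q) = 18421783399885 + 35719521643289*t + 112770756210928*t^2 + 117909658408034*t^3.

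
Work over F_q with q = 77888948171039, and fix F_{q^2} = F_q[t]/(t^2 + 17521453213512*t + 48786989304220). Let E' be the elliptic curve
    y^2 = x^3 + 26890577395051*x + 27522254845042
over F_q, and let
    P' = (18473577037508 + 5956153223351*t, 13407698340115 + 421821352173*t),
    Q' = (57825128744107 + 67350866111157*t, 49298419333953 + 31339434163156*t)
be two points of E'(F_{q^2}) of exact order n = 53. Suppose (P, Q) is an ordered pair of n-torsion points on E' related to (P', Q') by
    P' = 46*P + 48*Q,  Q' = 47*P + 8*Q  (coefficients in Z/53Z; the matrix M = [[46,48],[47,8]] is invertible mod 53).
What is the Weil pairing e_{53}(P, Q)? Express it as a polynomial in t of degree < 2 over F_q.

26647513457167 + 28800619434946*t

The 53-Weil pairing on E[53] over F_{77888948171039} is alternating-bilinear: e_{53}(P',Q') = e_{53}(P,Q)^det(M).
det(M) mod 53 = 20; its inverse in (Z/53)^* is 8 (check: 20*8 mod 53 = 1).
Double-and-add over 110101: 6-1 doublings, 4-1 additions; each step l_{T,T}/v_{2T} or l_{T,P'}/v at Q'+S for random S.
f_P(D_Q)/f_Q(D_P) = 54522710420767 + 30680552665777*t.
(54522710420767 + 30680552665777*t)^{8} mod (77888948171039,f) = 26647513457167 + 28800619434946*t.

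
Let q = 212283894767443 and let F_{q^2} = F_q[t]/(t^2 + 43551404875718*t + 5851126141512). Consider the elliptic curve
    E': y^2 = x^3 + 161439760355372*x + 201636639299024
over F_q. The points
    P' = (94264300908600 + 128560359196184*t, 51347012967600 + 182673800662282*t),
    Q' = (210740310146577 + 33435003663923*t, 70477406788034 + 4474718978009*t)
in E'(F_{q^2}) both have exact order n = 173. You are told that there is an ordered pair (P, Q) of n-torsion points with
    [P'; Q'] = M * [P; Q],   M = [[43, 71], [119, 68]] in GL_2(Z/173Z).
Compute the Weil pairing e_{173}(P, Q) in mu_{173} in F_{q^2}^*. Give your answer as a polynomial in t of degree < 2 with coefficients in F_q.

Since e_{173}(P,P)=e_{173}(Q,Q)=1 and e_{173}(Q,P)=e_{173}(P,Q)^{-1}, expanding e_{173}(43*P + 71*Q,119*P + 68*Q) leaves e(P,Q)^det(M).
det(M) mod 173 = 11; its inverse in (Z/173)^* is 63 (check: 11*63 mod 173 = 1).
Miller loop for e_{173} over F_{212283894767443^2}: bits of 173 = 10101101; 7 double steps + 4 add steps, l/v at each.
e_{173}(P',Q') = 27594388128057 + 28796085177056*t.
e_{173}(P,Q) = (27594388128057 + 28796085177056*t)^{63} = 8435509517403 + 29515367880568*t.

8435509517403 + 29515367880568*t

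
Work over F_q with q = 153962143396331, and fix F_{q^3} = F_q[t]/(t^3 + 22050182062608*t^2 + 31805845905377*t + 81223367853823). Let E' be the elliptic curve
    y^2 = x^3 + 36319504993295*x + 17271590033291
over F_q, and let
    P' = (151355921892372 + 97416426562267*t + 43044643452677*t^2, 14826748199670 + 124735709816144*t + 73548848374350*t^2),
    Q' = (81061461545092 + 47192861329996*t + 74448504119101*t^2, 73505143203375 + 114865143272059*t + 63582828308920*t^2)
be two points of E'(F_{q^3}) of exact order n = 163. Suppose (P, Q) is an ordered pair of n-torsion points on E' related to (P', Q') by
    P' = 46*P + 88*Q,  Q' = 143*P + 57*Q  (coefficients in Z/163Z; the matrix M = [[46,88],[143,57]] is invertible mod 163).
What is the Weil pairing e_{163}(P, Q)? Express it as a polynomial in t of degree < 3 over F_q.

e_{163} is bilinear + alternating on E[163], so e_{163}(46*P + 88*Q, 143*P + 57*Q) = e_{163}(P,Q)^(46*57-88*143).
det M = 46*57 - 88*143 = -9962 = 144 (mod 163); 144^{-1} = 60 (mod 163).
8-bit Miller (10100011) on E'/F_{153962143396331} with a'=36319504993295, b'=17271590033291: accumulate tangent/chord ratios at Q'+S and P'+S'.
Miller gives e_{163}(P',Q') = 38963196142615 + 103681154881640*t + 126079062575066*t^2 in F_{153962143396331^3}.
Thus e_{163}(P,Q) = 37357182566050 + 58141651216191*t + 112971651995813*t^2.

37357182566050 + 58141651216191*t + 112971651995813*t^2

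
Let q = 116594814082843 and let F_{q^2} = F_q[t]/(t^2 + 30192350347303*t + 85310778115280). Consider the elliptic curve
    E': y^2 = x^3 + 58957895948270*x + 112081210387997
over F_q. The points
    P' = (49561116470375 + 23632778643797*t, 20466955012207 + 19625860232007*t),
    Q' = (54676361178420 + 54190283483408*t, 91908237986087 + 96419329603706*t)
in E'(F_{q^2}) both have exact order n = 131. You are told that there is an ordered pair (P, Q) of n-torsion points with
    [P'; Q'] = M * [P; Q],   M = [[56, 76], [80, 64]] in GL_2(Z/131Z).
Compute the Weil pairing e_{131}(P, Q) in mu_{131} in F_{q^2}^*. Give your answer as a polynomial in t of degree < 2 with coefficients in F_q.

89016377763695 + 112794844341644*t

e_{131}(aP+bQ,cP+dQ) = e_{131}(P,Q)^(ad-bc); with (a,b,c,d)=(56,76,80,64) this gives the det-131 law.
Inverting 124 mod 131: 56. Thus e_{131}(P,Q) = e(P',Q')^{56}.
8-bit Miller (10000011) on E'/F_{116594814082843} with a'=58957895948270, b'=112081210387997: accumulate tangent/chord ratios at Q'+S and P'+S'.
Result: e(P',Q') = 88033338548000 + 78419850846983*t.
Raise to 56: e(P,Q) = 89016377763695 + 112794844341644*t in mu_{131}.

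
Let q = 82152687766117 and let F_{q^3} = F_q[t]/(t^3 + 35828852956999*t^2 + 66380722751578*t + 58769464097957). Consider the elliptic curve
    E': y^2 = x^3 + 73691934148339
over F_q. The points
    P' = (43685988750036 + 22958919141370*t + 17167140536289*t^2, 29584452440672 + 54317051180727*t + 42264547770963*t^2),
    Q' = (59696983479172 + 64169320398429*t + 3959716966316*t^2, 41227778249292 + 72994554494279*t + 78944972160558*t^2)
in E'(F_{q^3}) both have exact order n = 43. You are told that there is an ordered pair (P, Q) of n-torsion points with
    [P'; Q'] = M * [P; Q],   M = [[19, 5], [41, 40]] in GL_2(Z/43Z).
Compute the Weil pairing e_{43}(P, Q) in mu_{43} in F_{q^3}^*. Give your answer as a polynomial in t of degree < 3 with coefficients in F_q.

Under M = [[19,5],[41,40]] in GL_2(Z/43), e_{43}(P',Q') = e_{43}(P,Q)^(19*40-5*41 mod 43).
det M = 19*40 - 5*41 = 555 = 39 (mod 43); 39^{-1} = 32 (mod 43).
Double-and-add over 101011: 6-1 doublings, 4-1 additions; each step l_{T,T}/v_{2T} or l_{T,P'}/v at Q'+S for random S.
e_{43}(P',Q') = 66310868471193 + 32362376297455*t + 70665315629455*t^2.
Raise to 32: e(P,Q) = 44481557382566 + 4580717057897*t + 61773168132587*t^2 in mu_{43}.

44481557382566 + 4580717057897*t + 61773168132587*t^2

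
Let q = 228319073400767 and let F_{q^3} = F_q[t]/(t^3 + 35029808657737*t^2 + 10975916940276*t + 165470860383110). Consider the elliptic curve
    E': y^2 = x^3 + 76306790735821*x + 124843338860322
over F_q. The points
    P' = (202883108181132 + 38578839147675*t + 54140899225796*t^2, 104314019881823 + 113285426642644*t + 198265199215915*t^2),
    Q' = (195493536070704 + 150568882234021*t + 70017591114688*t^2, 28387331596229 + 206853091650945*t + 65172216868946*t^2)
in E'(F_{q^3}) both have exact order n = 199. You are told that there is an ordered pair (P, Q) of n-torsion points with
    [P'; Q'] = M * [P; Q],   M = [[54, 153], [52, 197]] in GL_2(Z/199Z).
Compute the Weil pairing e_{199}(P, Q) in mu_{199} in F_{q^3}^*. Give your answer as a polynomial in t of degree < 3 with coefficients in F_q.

178550888679240 + 69204315139202*t + 99751415295918*t^2

e_{199} is bilinear + alternating on E[199], so e_{199}(54*P + 153*Q, 52*P + 197*Q) = e_{199}(P,Q)^(54*197-153*52).
Hence e(P,Q) = e(P',Q')^{44} where 44 = 95^{-1} mod 199.
Miller loop for e_{199} over F_{228319073400767^3}: bits of 199 = 11000111; 7 double steps + 4 add steps, l/v at each.
Miller gives e_{199}(P',Q') = 15520242783285 + 11772223367631*t + 148047983348682*t^2 in F_{228319073400767^3}.
Raise to 44: e(P,Q) = 178550888679240 + 69204315139202*t + 99751415295918*t^2 in mu_{199}.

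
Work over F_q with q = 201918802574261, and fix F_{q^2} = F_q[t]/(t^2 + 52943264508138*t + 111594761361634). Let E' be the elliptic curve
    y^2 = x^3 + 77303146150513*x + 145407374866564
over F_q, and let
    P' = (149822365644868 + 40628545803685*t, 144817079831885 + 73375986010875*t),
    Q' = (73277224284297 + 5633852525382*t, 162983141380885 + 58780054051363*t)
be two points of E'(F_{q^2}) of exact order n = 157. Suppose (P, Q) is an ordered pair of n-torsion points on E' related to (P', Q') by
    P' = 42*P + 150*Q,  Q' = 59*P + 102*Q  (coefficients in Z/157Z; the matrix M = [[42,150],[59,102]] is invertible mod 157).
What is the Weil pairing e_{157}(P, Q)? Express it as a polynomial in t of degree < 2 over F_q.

111166763302752 + 145991408036415*t

Alternating bilinearity on E[157] (values in mu_{157} in F_{201918802574261^2}) gives e(P',Q') = e(P,Q)^det(M).
42*102 - 150*59 = -4566; reduced mod 157: det = 144, inverse 12.
Build f_{157,P'} and f_{157,Q'} via the 8-bit ladder of 157=10011101_2; evaluate at shifted divisors; quotient in F_{201918802574261^2}.
The quotient is 108536245648218 + 196510930036094*t.
Raise to 12: e(P,Q) = 111166763302752 + 145991408036415*t in mu_{157}.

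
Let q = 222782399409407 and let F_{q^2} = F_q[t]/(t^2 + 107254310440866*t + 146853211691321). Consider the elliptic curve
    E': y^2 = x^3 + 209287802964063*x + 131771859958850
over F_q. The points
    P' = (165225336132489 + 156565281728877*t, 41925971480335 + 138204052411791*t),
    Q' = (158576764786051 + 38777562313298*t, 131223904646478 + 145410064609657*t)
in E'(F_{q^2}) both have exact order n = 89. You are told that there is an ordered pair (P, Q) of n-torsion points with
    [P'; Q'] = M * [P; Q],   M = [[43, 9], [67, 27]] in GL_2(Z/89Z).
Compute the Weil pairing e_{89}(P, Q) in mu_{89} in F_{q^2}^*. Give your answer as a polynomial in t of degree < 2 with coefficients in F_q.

64063964163112 + 93577817536645*t

The 89-Weil pairing on E[89] over F_{222782399409407} is alternating-bilinear: e_{89}(P',Q') = e_{89}(P,Q)^det(M).
Hence e(P,Q) = e(P',Q')^{26} where 26 = 24^{-1} mod 89.
Run Miller on y^2=x^3+209287802964063*x+131771859958850 over F_{222782399409407}: ladder 1011001 (7 bits); e = f_P(D_Q)/f_Q(D_P).
f_P(D_Q)/f_Q(D_P) = 100487122047424 + 4836086957304*t.
Thus e_{89}(P,Q) = 64063964163112 + 93577817536645*t.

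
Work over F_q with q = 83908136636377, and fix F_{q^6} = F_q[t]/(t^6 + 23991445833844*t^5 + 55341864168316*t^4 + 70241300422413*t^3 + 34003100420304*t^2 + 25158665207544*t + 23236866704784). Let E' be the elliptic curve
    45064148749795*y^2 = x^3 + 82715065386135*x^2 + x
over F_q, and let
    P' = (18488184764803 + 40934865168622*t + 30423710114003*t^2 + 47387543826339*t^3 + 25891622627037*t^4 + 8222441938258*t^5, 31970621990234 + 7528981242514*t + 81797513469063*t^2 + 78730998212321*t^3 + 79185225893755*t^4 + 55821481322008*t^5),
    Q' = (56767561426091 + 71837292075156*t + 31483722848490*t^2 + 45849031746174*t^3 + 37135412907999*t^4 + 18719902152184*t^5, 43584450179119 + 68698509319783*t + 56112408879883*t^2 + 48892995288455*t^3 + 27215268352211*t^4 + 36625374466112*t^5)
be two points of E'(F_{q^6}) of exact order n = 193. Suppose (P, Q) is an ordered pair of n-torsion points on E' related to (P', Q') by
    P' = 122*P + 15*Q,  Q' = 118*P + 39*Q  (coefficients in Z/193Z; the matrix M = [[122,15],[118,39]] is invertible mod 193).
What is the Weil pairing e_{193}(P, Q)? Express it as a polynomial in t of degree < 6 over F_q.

16828330920217 + 11449681791088*t + 44688612790959*t^2 + 69944027302962*t^3 + 12740651696390*t^4 + 51380971293255*t^5

Since e_{193}(P,P)=e_{193}(Q,Q)=1 and e_{193}(Q,P)=e_{193}(P,Q)^{-1}, expanding e_{193}(122*P + 15*Q,118*P + 39*Q) leaves e(P,Q)^det(M).
Inverting 93 mod 193: 110. Thus e_{193}(P,Q) = e(P',Q')^{110}.
Montgomery->Weierstrass: x_W = 36227911766358*x+83249648819433, y_W=36227911766358*y on F_{83908136636377}; lands on y^2=x^3+70787454120597*x+50844875064239.
Double-and-add over 11000001: 8-1 doublings, 3-1 additions; each step l_{T,T}/v_{2T} or l_{T,P'}/v at Q'+S for random S.
Result: e(P',Q') = 69022264628124 + 69391773586316*t + 41987878059573*t^2 + 77056835701631*t^3 + 31112498846736*t^4 + 58968673921517*t^5.
Raise to 110: e(P,Q) = 16828330920217 + 11449681791088*t + 44688612790959*t^2 + 69944027302962*t^3 + 12740651696390*t^4 + 51380971293255*t^5 in mu_{193}.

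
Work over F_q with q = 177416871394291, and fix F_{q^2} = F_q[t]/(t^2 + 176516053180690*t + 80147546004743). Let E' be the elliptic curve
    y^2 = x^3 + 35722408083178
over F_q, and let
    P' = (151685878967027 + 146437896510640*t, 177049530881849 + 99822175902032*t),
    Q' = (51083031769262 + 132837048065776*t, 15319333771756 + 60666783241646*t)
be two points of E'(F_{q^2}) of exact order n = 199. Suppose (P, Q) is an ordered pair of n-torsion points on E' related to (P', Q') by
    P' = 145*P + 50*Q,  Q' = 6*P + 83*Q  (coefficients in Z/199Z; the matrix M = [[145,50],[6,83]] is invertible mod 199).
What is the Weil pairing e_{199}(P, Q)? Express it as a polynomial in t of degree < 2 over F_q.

87040941780351 + 85234850154984*t

Since e_{199}(P,P)=e_{199}(Q,Q)=1 and e_{199}(Q,P)=e_{199}(P,Q)^{-1}, expanding e_{199}(145*P + 50*Q,6*P + 83*Q) leaves e(P,Q)^det(M).
Inverting 193 mod 199: 33. Thus e_{199}(P,Q) = e(P',Q')^{33}.
Miller loop for e_{199} over F_{177416871394291^2}: bits of 199 = 11000111; 7 double steps + 4 add steps, l/v at each.
Result: e(P',Q') = 9093752041906 + 81040948417899*t.
Thus e_{199}(P,Q) = 87040941780351 + 85234850154984*t.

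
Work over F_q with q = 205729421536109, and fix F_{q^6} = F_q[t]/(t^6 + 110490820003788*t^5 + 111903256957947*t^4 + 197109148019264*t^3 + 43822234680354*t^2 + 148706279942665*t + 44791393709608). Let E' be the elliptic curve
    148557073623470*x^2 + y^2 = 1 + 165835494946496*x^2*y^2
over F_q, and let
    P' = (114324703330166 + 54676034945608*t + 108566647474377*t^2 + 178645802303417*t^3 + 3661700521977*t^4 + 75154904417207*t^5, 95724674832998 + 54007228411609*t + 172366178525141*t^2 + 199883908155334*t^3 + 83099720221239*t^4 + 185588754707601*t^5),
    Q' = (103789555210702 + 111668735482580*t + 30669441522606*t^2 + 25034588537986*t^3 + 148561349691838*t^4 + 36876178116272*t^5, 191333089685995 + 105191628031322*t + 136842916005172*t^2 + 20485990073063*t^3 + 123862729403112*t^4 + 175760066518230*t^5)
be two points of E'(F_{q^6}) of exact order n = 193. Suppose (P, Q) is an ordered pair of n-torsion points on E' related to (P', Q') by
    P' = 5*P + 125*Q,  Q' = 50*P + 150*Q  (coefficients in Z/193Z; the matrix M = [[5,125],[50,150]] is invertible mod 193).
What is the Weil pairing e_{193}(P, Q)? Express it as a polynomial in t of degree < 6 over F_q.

Alternating bilinearity on E[193] (values in mu_{193} in F_{205729421536109^6}) gives e(P',Q') = e(P,Q)^det(M).
Hence e(P,Q) = e(P',Q')^{2} where 2 = 97^{-1} mod 193.
Edwards->Montgomery: u=(1+y)/(1-y), v=u/x -> 91629582649319v^2=u^3+94840099488368u^2+u; then x_W=98545105437298u+189551709119067: y^2=x^3+67851676753938*x+30113990760627.
n = 193 = (11000001)_2 (8 bits, wt 3); accumulate f_{193,P'}(Q'+S)/f_{193,P'}(S) along the 7-step ladder.
Result: e(P',Q') = 129239213536310 + 3435219798204*t + 113954466608254*t^2 + 48345014627588*t^3 + 7133876240936*t^4 + 56081625601079*t^5.
e_{193}(P,Q) = (129239213536310 + 3435219798204*t + 113954466608254*t^2 + 48345014627588*t^3 + 7133876240936*t^4 + 56081625601079*t^5)^{2} = 152313797003031 + 2437873200981*t + 50507735618058*t^2 + 154436049418291*t^3 + 163746812494155*t^4 + 181110145500778*t^5.

152313797003031 + 2437873200981*t + 50507735618058*t^2 + 154436049418291*t^3 + 163746812494155*t^4 + 181110145500778*t^5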